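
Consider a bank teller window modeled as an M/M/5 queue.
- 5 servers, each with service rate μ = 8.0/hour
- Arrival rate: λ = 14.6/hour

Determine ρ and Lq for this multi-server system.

Traffic intensity: ρ = λ/(cμ) = 14.6/(5×8.0) = 0.3650
Since ρ = 0.3650 < 1, system is stable.
Offered load a = λ/μ = cρ = 14.6/8.0 = 1.8250
P₀ = [ Σₙ₌₀^4 aⁿ/n! + a^5/(5!(1-ρ)) ]⁻¹
Σ = a^0/0! + a^1/1! + a^2/2! + a^3/3! + a^4/4! = 1.0000 + 1.8250 + 1.6653 + 1.0131 + 0.4622 = 5.9656
a^5/(5!(1-ρ)) = 20.2448/(120 × 0.6350) = 0.2657
P₀ = 1/(5.9656 + 0.2657) = 0.1605
Lq = P₀·a^5·ρ / (5!(1-ρ)²) = 0.1605 × 20.2448 × 0.3650 / (120 × 0.4032) = 0.02451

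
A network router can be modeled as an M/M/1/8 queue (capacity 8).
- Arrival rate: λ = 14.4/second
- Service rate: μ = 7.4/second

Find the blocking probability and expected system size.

ρ = λ/μ = 14.4/7.4 = 1.94595
P₀ = (1-ρ)/(1-ρ^(K+1)) = (1-1.94595)/(1-1.94595^9) = -0.9460/-399.1152 = 0.002370
P_K = P₀×ρ^K = 0.002370 × 1.94595^8 = 0.002370 × 205.6143 = 0.4873
Blocking probability P_8 = 0.4873 (48.73%)
L = ρ[1 - (K+1)ρ^K + Kρ^(K+1)] / [(1-ρ)(1-ρ^(K+1))]
L = 1.94595 × (1 - 9×205.6143 + 8×400.1152) / ((1 - 1.94595) × (1 - 400.1152)) = 6.9654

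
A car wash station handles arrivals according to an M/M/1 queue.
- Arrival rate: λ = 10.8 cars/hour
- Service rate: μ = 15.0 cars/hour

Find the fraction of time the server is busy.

Server utilization: ρ = λ/μ
ρ = 10.8/15.0 = 0.7200
The server is busy 72.00% of the time.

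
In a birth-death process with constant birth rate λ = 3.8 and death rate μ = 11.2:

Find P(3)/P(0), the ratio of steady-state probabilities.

For constant rates: P(n)/P(0) = (λ/μ)^n
P(3)/P(0) = (3.8/11.2)^3 = 0.3393^3 = 0.03906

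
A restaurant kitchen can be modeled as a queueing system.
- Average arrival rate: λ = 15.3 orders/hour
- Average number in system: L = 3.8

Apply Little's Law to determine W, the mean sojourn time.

Little's Law: L = λW, so W = L/λ
W = 3.8/15.3 = 0.2484 hours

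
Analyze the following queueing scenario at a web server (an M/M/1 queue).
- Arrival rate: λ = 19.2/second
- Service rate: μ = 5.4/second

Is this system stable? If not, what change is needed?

Stability requires ρ = λ/(cμ) < 1
ρ = 19.2/(1 × 5.4) = 19.2/5.40 = 3.5556
Since 3.5556 ≥ 1, the system is UNSTABLE.
Queue grows without bound. Need μ > λ = 19.2.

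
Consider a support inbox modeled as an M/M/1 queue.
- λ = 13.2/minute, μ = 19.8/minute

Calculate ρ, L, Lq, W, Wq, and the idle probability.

Step 1: ρ = λ/μ = 13.2/19.8 = 0.6667
Step 2: L = λ/(μ-λ) = 13.2/6.60 = 2.0000
Step 3: Lq = λ²/(μ(μ-λ)) = 174.24/(19.8×6.60) = 1.3333
Step 4: W = 1/(μ-λ) = 1/6.60 = 0.151515
Step 5: Wq = λ/(μ(μ-λ)) = 13.2/(19.8×6.60) = 0.1010
Step 6: P(0) = 1-ρ = 0.3333
Verify: L = λW = 13.2×0.151515 = 2.0000 ✔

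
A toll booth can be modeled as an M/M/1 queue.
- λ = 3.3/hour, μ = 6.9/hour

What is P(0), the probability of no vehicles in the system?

ρ = λ/μ = 3.3/6.9 = 0.4783
P(0) = 1 - ρ = 1 - 0.4783 = 0.5217
The server is idle 52.17% of the time.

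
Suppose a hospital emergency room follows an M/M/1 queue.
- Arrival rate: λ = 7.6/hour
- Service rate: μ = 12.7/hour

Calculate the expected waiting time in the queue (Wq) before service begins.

First, compute utilization: ρ = λ/μ = 7.6/12.7 = 0.5984
For M/M/1: Wq = λ/(μ(μ-λ))
Wq = 7.6/(12.7 × (12.7-7.6))
Wq = 7.6/(12.7 × 5.10)
Wq = 0.1173 hours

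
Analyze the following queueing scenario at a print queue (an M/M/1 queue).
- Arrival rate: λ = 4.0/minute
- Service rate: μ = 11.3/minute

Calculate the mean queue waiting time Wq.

First, compute utilization: ρ = λ/μ = 4.0/11.3 = 0.3540
For M/M/1: Wq = λ/(μ(μ-λ))
Wq = 4.0/(11.3 × (11.3-4.0))
Wq = 4.0/(11.3 × 7.30)
Wq = 0.04849 minutes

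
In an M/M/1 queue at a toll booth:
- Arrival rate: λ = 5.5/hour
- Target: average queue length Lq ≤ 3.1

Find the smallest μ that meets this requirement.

For M/M/1: Lq = λ²/(μ(μ-λ))
Need Lq ≤ 3.1, i.e. μ(μ-λ) ≥ λ²/3.1
μ² - 5.5μ - 30.25/3.1 ≥ 0  →  μ² - 5.5μ - 9.758065 ≥ 0
Quadratic formula (positive root): μ = [λ + √(λ² + 4×9.758065)]/2
Discriminant: 30.25 + 4×9.758065 = 69.2823, √69.2823 = 8.3236
μ ≥ (5.5 + 8.3236)/2 = 6.9118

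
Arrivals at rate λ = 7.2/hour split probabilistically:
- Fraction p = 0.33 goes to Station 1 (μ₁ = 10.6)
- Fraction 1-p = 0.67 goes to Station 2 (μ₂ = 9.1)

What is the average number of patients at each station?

Effective rates: λ₁ = 7.2×0.33 = 2.376, λ₂ = 7.2×0.67 = 4.824
Station 1: ρ₁ = 2.376/10.6 = 0.22415, L₁ = ρ₁/(1-ρ₁) = 0.22415/(1-0.22415) = 0.2889
Station 2: ρ₂ = 4.824/9.1 = 0.53011, L₂ = ρ₂/(1-ρ₂) = 0.53011/(1-0.53011) = 1.1282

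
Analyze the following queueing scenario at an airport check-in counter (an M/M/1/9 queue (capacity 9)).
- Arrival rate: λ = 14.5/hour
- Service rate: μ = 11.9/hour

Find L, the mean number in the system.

ρ = λ/μ = 14.5/11.9 = 1.21849
P₀ = (1-ρ)/(1-ρ^(K+1)) = (1-1.21849)/(1-1.21849^10) = -0.2185/-6.2147 = 0.03516
P_K = P₀×ρ^K = 0.03516 × 1.21849^9 = 0.03516 × 5.9210 = 0.2082
L = ρ[1 - (K+1)ρ^K + Kρ^(K+1)] / [(1-ρ)(1-ρ^(K+1))]
L = 1.21849 × (1 - 10×5.92104 + 9×7.21472) / ((1 - 1.21849) × (1 - 7.21472)) = 6.0322 passengers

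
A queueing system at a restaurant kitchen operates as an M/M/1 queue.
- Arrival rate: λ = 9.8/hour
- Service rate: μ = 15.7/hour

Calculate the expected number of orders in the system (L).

ρ = λ/μ = 9.8/15.7 = 0.6242
For M/M/1: L = λ/(μ-λ)
L = 9.8/(15.7-9.8) = 9.8/5.90
L = 1.6610 orders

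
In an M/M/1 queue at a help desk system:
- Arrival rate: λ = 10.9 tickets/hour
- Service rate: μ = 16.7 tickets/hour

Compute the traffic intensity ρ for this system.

Server utilization: ρ = λ/μ
ρ = 10.9/16.7 = 0.6527
The server is busy 65.27% of the time.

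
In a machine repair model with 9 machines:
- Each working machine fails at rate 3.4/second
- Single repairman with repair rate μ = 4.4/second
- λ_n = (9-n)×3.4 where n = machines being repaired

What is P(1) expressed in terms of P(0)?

P(1)/P(0) = ∏_{i=0}^{1-1} λ_i/μ_{i+1}
= (9-0)×3.4/4.4
= 6.9545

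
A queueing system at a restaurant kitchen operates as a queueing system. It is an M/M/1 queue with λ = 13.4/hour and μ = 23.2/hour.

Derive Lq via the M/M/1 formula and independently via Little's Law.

Method 1 (direct): Lq = λ²/(μ(μ-λ)) = 179.56/(23.2 × 9.80) = 0.7898

Method 2 (Little's Law):
W = 1/(μ-λ) = 1/9.80 = 0.10204
Wq = W - 1/μ = 0.10204 - 0.043103 = 0.05894
Lq = λWq = 13.4 × 0.05894 = 0.7898 ✔ (matches Method 1)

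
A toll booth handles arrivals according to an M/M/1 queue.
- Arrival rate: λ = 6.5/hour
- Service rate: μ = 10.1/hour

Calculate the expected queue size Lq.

ρ = λ/μ = 6.5/10.1 = 0.6436
For M/M/1: Lq = λ²/(μ(μ-λ))
Lq = 42.25/(10.1 × 3.60)
Lq = 1.1620 vehicles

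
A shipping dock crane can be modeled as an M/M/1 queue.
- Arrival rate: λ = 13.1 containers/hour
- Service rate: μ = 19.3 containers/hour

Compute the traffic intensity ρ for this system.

Server utilization: ρ = λ/μ
ρ = 13.1/19.3 = 0.6788
The server is busy 67.88% of the time.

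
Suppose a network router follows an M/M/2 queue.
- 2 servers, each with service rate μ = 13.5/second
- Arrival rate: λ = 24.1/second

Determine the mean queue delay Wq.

Traffic intensity: ρ = λ/(cμ) = 24.1/(2×13.5) = 0.8926
Since ρ = 0.8926 < 1, system is stable.
Offered load a = λ/μ = cρ = 24.1/13.5 = 1.7852
P₀ = [ Σₙ₌₀^1 aⁿ/n! + a^2/(2!(1-ρ)) ]⁻¹
Σ = a^0/0! + a^1/1! = 1.0000 + 1.7852 = 2.7852
a^2/(2!(1-ρ)) = 3.186886/(2 × 0.1074074) = 14.8355
P₀ = 1/(2.7852 + 14.8355) = 0.05675
Lq = P₀·a^2·ρ / (2!(1-ρ)²) = 0.0567515 × 3.18689 × 0.892593 / (2 × 0.0115364) = 6.9968
Wq = Lq/λ = 6.9968/24.1 = 0.2903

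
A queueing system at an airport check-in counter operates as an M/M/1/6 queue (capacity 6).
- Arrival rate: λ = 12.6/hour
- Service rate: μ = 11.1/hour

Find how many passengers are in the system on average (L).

ρ = λ/μ = 12.6/11.1 = 1.135135
P₀ = (1-ρ)/(1-ρ^(K+1)) = (1-1.135135)/(1-1.135135^7) = -0.13514/-1.4285 = 0.09460
P_K = P₀×ρ^K = 0.09460 × 1.135135^6 = 0.09460 × 2.1394 = 0.2024
L = ρ[1 - (K+1)ρ^K + Kρ^(K+1)] / [(1-ρ)(1-ρ^(K+1))]
L = 1.135135 × (1 - 7×2.139366 + 6×2.428469) / ((1 - 1.135135) × (1 - 2.428469)) = 3.5003 passengers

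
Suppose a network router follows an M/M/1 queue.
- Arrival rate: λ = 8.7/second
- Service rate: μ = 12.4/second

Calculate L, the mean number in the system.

ρ = λ/μ = 8.7/12.4 = 0.7016
For M/M/1: L = λ/(μ-λ)
L = 8.7/(12.4-8.7) = 8.7/3.70
L = 2.3514 packets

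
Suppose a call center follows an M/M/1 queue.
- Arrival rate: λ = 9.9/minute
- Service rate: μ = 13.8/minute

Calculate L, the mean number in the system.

ρ = λ/μ = 9.9/13.8 = 0.7174
For M/M/1: L = λ/(μ-λ)
L = 9.9/(13.8-9.9) = 9.9/3.90
L = 2.5385 calls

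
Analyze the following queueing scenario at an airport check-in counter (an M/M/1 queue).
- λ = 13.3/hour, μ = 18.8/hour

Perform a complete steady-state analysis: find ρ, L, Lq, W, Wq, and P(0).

Step 1: ρ = λ/μ = 13.3/18.8 = 0.7074
Step 2: L = λ/(μ-λ) = 13.3/5.50 = 2.4182
Step 3: Lq = λ²/(μ(μ-λ)) = 176.89/(18.8×5.50) = 1.7107
Step 4: W = 1/(μ-λ) = 1/5.50 = 0.18182
Step 5: Wq = λ/(μ(μ-λ)) = 13.3/(18.8×5.50) = 0.1286
Step 6: P(0) = 1-ρ = 0.2926
Verify: L = λW = 13.3×0.18182 = 2.4182 ✔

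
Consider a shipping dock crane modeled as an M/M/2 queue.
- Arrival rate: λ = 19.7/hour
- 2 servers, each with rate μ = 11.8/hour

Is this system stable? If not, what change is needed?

Stability requires ρ = λ/(cμ) < 1
ρ = 19.7/(2 × 11.8) = 19.7/23.60 = 0.8347
Since 0.8347 < 1, the system is STABLE.
The servers are busy 83.47% of the time.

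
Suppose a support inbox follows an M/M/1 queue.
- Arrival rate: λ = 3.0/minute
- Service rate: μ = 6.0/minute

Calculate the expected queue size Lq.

ρ = λ/μ = 3.0/6.0 = 0.5000
For M/M/1: Lq = λ²/(μ(μ-λ))
Lq = 9.00/(6.0 × 3.00)
Lq = 0.5000 emails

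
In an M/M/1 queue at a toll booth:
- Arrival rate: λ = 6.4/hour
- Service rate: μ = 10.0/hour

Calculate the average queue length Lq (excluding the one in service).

ρ = λ/μ = 6.4/10.0 = 0.6400
For M/M/1: Lq = λ²/(μ(μ-λ))
Lq = 40.96/(10.0 × 3.60)
Lq = 1.1378 vehicles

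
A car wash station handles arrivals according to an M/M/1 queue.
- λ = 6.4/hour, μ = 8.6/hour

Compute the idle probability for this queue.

ρ = λ/μ = 6.4/8.6 = 0.7442
P(0) = 1 - ρ = 1 - 0.7442 = 0.2558
The server is idle 25.58% of the time.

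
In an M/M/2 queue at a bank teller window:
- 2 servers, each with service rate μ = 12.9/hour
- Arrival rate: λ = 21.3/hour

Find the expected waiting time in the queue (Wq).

Traffic intensity: ρ = λ/(cμ) = 21.3/(2×12.9) = 0.8256
Since ρ = 0.8256 < 1, system is stable.
Offered load a = λ/μ = cρ = 21.3/12.9 = 1.6512
P₀ = [ Σₙ₌₀^1 aⁿ/n! + a^2/(2!(1-ρ)) ]⁻¹
Σ = a^0/0! + a^1/1! = 1.0000 + 1.6512 = 2.6512
a^2/(2!(1-ρ)) = 2.72634/(2 × 0.174419) = 7.8155
P₀ = 1/(2.6512 + 7.8155) = 0.09554
Lq = P₀·a^2·ρ / (2!(1-ρ)²) = 0.0955414 × 2.72634 × 0.825581 / (2 × 0.0304218) = 3.5344
Wq = Lq/λ = 3.5344/21.3 = 0.1659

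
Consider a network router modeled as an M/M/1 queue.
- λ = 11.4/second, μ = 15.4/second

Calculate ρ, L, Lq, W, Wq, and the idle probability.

Step 1: ρ = λ/μ = 11.4/15.4 = 0.7403
Step 2: L = λ/(μ-λ) = 11.4/4.00 = 2.8500
Step 3: Lq = λ²/(μ(μ-λ)) = 129.96/(15.4×4.00) = 2.1097
Step 4: W = 1/(μ-λ) = 1/4.00 = 0.2500
Step 5: Wq = λ/(μ(μ-λ)) = 11.4/(15.4×4.00) = 0.1851
Step 6: P(0) = 1-ρ = 0.2597
Verify: L = λW = 11.4×0.2500 = 2.8500 ✔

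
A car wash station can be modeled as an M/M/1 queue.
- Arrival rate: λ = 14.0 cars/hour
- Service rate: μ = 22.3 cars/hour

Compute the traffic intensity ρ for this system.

Server utilization: ρ = λ/μ
ρ = 14.0/22.3 = 0.6278
The server is busy 62.78% of the time.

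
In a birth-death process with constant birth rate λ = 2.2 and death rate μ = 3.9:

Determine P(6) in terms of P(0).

For constant rates: P(n)/P(0) = (λ/μ)^n
P(6)/P(0) = (2.2/3.9)^6 = 0.5641^6 = 0.03222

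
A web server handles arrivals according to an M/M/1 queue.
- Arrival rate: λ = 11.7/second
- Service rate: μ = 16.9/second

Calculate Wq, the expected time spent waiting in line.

First, compute utilization: ρ = λ/μ = 11.7/16.9 = 0.6923
For M/M/1: Wq = λ/(μ(μ-λ))
Wq = 11.7/(16.9 × (16.9-11.7))
Wq = 11.7/(16.9 × 5.20)
Wq = 0.1331 seconds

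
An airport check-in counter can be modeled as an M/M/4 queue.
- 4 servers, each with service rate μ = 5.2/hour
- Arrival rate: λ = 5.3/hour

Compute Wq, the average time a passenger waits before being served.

Traffic intensity: ρ = λ/(cμ) = 5.3/(4×5.2) = 0.2548
Since ρ = 0.2548 < 1, system is stable.
Offered load a = λ/μ = cρ = 5.3/5.2 = 1.0192
P₀ = [ Σₙ₌₀^3 aⁿ/n! + a^4/(4!(1-ρ)) ]⁻¹
Σ = a^0/0! + a^1/1! + a^2/2! + a^3/3! = 1.0000 + 1.0192 + 0.5194 + 0.1765 = 2.7151
a^4/(4!(1-ρ)) = 1.0792/(24 × 0.7452) = 0.06034
P₀ = 1/(2.7151 + 0.06034) = 0.3603
Lq = P₀·a^4·ρ / (4!(1-ρ)²) = 0.3603 × 1.0792 × 0.2548 / (24 × 0.5553) = 0.007434
Wq = Lq/λ = 0.007434/5.3 = 0.001403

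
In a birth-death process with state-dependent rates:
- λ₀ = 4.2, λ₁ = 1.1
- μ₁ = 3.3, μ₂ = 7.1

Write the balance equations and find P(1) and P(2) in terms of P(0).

Balance equations:
State 0: λ₀P₀ = μ₁P₁ → P₁ = (λ₀/μ₁)P₀ = (4.2/3.3)P₀ = 1.2727P₀
State 1: P₂ = (λ₀λ₁)/(μ₁μ₂)P₀ = (4.2×1.1)/(3.3×7.1)P₀ = 0.1972P₀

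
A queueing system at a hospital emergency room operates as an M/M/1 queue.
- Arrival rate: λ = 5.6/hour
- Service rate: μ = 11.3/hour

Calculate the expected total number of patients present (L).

ρ = λ/μ = 5.6/11.3 = 0.4956
For M/M/1: L = λ/(μ-λ)
L = 5.6/(11.3-5.6) = 5.6/5.70
L = 0.9825 patients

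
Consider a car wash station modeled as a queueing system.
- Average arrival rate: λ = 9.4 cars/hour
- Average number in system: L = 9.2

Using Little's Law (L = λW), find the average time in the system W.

Little's Law: L = λW, so W = L/λ
W = 9.2/9.4 = 0.9787 hours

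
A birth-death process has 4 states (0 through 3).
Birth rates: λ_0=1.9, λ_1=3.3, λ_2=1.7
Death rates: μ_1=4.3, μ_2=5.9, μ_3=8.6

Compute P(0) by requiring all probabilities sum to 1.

Ratios P(n)/P(0) = (λ₀···λₙ₋₁)/(μ₁···μₙ):
P(1)/P(0) = (1.9)/(4.3) = 0.44186
P(2)/P(0) = (1.9×3.3)/(4.3×5.9) = 0.24714
P(3)/P(0) = (1.9×3.3×1.7)/(4.3×5.9×8.6) = 0.048854

Normalization: ∑ P(n) = 1
P(0) × (1.0000 + 0.44186 + 0.24714 + 0.048854) = 1
P(0) × 1.7379 = 1
P(0) = 1/1.7379 = 0.5754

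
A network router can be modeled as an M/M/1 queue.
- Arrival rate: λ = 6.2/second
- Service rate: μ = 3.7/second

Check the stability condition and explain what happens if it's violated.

Stability requires ρ = λ/(cμ) < 1
ρ = 6.2/(1 × 3.7) = 6.2/3.70 = 1.6757
Since 1.6757 ≥ 1, the system is UNSTABLE.
Queue grows without bound. Need μ > λ = 6.2.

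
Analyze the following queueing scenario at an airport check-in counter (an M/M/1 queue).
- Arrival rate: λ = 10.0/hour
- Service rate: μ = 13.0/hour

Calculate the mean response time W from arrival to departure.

First, compute utilization: ρ = λ/μ = 10.0/13.0 = 0.7692
For M/M/1: W = 1/(μ-λ)
W = 1/(13.0-10.0) = 1/3.00
W = 0.3333 hours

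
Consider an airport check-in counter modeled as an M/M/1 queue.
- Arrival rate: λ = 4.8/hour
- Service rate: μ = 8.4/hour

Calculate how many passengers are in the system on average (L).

ρ = λ/μ = 4.8/8.4 = 0.5714
For M/M/1: L = λ/(μ-λ)
L = 4.8/(8.4-4.8) = 4.8/3.60
L = 1.3333 passengers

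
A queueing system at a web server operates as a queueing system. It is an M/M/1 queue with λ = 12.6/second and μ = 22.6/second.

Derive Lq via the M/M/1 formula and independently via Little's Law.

Method 1 (direct): Lq = λ²/(μ(μ-λ)) = 158.76/(22.6 × 10.00) = 0.7025

Method 2 (Little's Law):
W = 1/(μ-λ) = 1/10.00 = 0.1000
Wq = W - 1/μ = 0.1000 - 0.04425 = 0.05575
Lq = λWq = 12.6 × 0.05575 = 0.7025 ✔ (matches Method 1)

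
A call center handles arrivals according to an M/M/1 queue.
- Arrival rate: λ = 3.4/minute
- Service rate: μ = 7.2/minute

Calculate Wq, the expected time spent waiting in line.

First, compute utilization: ρ = λ/μ = 3.4/7.2 = 0.4722
For M/M/1: Wq = λ/(μ(μ-λ))
Wq = 3.4/(7.2 × (7.2-3.4))
Wq = 3.4/(7.2 × 3.80)
Wq = 0.1243 minutes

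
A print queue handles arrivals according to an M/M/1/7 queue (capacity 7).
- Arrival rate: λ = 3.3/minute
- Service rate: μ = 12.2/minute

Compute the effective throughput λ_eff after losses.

ρ = λ/μ = 3.3/12.2 = 0.27049
P₀ = (1-ρ)/(1-ρ^(K+1)) = (1-0.27049)/(1-0.27049^8) = 0.7295/1.0000 = 0.7295
P_K = P₀×ρ^K = 0.72953 × 0.27049^7 = 0.72953 × 0.00010594 = 0.00007729
λ_eff = λ(1-P_K) = 3.3 × (1 - 0.00007729) = 3.3 × 0.9999 = 3.2997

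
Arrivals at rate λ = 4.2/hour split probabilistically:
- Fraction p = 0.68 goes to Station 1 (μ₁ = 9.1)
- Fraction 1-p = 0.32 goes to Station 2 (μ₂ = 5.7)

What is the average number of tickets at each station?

Effective rates: λ₁ = 4.2×0.68 = 2.856, λ₂ = 4.2×0.32 = 1.344
Station 1: ρ₁ = 2.856/9.1 = 0.31385, L₁ = ρ₁/(1-ρ₁) = 0.31385/(1-0.31385) = 0.4574
Station 2: ρ₂ = 1.344/5.7 = 0.23579, L₂ = ρ₂/(1-ρ₂) = 0.23579/(1-0.23579) = 0.3085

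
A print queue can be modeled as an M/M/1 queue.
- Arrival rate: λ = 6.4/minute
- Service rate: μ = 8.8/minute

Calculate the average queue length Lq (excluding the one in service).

ρ = λ/μ = 6.4/8.8 = 0.7273
For M/M/1: Lq = λ²/(μ(μ-λ))
Lq = 40.96/(8.8 × 2.40)
Lq = 1.9394 jobs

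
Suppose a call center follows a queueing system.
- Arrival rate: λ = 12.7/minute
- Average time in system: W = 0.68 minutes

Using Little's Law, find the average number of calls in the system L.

Little's Law: L = λW
L = 12.7 × 0.68 = 8.6360 calls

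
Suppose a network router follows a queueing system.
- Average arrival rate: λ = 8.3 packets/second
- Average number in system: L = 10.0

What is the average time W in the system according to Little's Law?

Little's Law: L = λW, so W = L/λ
W = 10.0/8.3 = 1.2048 seconds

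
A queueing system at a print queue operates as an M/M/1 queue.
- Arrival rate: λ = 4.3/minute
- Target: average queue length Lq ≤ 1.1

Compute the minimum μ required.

For M/M/1: Lq = λ²/(μ(μ-λ))
Need Lq ≤ 1.1, i.e. μ(μ-λ) ≥ λ²/1.1
μ² - 4.3μ - 18.49/1.1 ≥ 0  →  μ² - 4.3μ - 16.80909 ≥ 0
Quadratic formula (positive root): μ = [λ + √(λ² + 4×16.80909)]/2
Discriminant: 18.49 + 4×16.80909 = 85.72636, √85.72636 = 9.25885
μ ≥ (4.3 + 9.25885)/2 = 6.7794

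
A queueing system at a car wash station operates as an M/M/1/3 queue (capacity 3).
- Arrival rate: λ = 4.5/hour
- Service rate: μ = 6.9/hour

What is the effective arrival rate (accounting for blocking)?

ρ = λ/μ = 4.5/6.9 = 0.6522
P₀ = (1-ρ)/(1-ρ^(K+1)) = (1-0.6522)/(1-0.6522^4) = 0.3478/0.8191 = 0.4246
P_K = P₀×ρ^K = 0.4246 × 0.6522^3 = 0.4246 × 0.2774 = 0.1178
λ_eff = λ(1-P_K) = 4.5 × (1 - 0.1178) = 4.5 × 0.8822 = 3.9699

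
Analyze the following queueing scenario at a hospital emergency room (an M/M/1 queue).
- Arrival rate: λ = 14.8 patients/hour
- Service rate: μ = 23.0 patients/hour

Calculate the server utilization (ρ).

Server utilization: ρ = λ/μ
ρ = 14.8/23.0 = 0.6435
The server is busy 64.35% of the time.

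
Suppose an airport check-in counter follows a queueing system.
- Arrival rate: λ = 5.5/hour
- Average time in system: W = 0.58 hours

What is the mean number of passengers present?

Little's Law: L = λW
L = 5.5 × 0.58 = 3.1900 passengers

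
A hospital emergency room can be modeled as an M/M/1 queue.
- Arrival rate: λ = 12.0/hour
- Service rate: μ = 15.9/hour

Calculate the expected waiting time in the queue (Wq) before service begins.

First, compute utilization: ρ = λ/μ = 12.0/15.9 = 0.7547
For M/M/1: Wq = λ/(μ(μ-λ))
Wq = 12.0/(15.9 × (15.9-12.0))
Wq = 12.0/(15.9 × 3.90)
Wq = 0.1935 hours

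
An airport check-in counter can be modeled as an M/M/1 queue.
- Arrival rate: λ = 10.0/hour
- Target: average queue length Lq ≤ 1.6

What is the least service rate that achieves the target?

For M/M/1: Lq = λ²/(μ(μ-λ))
Need Lq ≤ 1.6, i.e. μ(μ-λ) ≥ λ²/1.6
μ² - 10.0μ - 100.00/1.6 ≥ 0  →  μ² - 10.0μ - 62.5000 ≥ 0
Quadratic formula (positive root): μ = [λ + √(λ² + 4×62.5000)]/2
Discriminant: 100.00 + 4×62.5000 = 350.0000, √350.0000 = 18.70829
μ ≥ (10.0 + 18.70829)/2 = 14.3541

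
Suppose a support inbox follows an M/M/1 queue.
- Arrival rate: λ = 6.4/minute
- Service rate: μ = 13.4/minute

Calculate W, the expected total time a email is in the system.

First, compute utilization: ρ = λ/μ = 6.4/13.4 = 0.4776
For M/M/1: W = 1/(μ-λ)
W = 1/(13.4-6.4) = 1/7.00
W = 0.1429 minutes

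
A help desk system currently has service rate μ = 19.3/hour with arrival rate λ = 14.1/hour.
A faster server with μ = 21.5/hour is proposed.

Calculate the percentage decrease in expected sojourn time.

System 1: ρ₁ = 14.1/19.3 = 0.7306, W₁ = 1/(19.3-14.1) = 0.19231
System 2: ρ₂ = 14.1/21.5 = 0.6558, W₂ = 1/(21.5-14.1) = 0.13514
Improvement: (W₁-W₂)/W₁ = (0.19231-0.13514)/0.19231 = 29.73%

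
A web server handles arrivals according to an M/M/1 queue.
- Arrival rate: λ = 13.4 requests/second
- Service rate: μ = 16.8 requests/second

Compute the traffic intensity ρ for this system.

Server utilization: ρ = λ/μ
ρ = 13.4/16.8 = 0.7976
The server is busy 79.76% of the time.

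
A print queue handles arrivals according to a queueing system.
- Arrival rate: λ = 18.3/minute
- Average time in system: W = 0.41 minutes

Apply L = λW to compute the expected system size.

Little's Law: L = λW
L = 18.3 × 0.41 = 7.5030 jobs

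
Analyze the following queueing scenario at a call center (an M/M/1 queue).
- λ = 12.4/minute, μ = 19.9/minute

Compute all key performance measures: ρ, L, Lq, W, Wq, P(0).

Step 1: ρ = λ/μ = 12.4/19.9 = 0.6231
Step 2: L = λ/(μ-λ) = 12.4/7.50 = 1.6533
Step 3: Lq = λ²/(μ(μ-λ)) = 153.76/(19.9×7.50) = 1.0302
Step 4: W = 1/(μ-λ) = 1/7.50 = 0.13333
Step 5: Wq = λ/(μ(μ-λ)) = 12.4/(19.9×7.50) = 0.08308
Step 6: P(0) = 1-ρ = 0.3769
Verify: L = λW = 12.4×0.13333 = 1.6533 ✔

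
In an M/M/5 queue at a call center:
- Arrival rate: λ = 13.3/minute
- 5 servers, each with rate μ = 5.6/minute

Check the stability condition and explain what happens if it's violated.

Stability requires ρ = λ/(cμ) < 1
ρ = 13.3/(5 × 5.6) = 13.3/28.00 = 0.4750
Since 0.4750 < 1, the system is STABLE.
The servers are busy 47.50% of the time.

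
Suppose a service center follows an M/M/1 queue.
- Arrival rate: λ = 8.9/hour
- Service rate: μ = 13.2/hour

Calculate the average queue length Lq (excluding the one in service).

ρ = λ/μ = 8.9/13.2 = 0.6742
For M/M/1: Lq = λ²/(μ(μ-λ))
Lq = 79.21/(13.2 × 4.30)
Lq = 1.3955 customers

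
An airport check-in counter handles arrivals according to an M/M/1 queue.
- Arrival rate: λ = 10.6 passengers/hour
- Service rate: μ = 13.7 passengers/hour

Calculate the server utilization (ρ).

Server utilization: ρ = λ/μ
ρ = 10.6/13.7 = 0.7737
The server is busy 77.37% of the time.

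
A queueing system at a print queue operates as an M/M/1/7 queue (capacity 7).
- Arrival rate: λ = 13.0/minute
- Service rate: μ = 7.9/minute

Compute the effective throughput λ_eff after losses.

ρ = λ/μ = 13.0/7.9 = 1.64557
P₀ = (1-ρ)/(1-ρ^(K+1)) = (1-1.64557)/(1-1.64557^8) = -0.6456/-52.7689 = 0.01223
P_K = P₀×ρ^K = 0.012234 × 1.64557^7 = 0.012234 × 32.6749 = 0.3997
λ_eff = λ(1-P_K) = 13.0 × (1 - 0.39974) = 13.0 × 0.60026 = 7.8034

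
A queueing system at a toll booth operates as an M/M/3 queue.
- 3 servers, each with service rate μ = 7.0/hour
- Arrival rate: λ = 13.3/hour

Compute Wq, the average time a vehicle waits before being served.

Traffic intensity: ρ = λ/(cμ) = 13.3/(3×7.0) = 0.6333
Since ρ = 0.6333 < 1, system is stable.
Offered load a = λ/μ = cρ = 13.3/7.0 = 1.9000
P₀ = [ Σₙ₌₀^2 aⁿ/n! + a^3/(3!(1-ρ)) ]⁻¹
Σ = a^0/0! + a^1/1! + a^2/2! = 1.0000 + 1.9000 + 1.8050 = 4.7050
a^3/(3!(1-ρ)) = 6.8590/(6 × 0.36667) = 3.1177
P₀ = 1/(4.7050 + 3.1177) = 0.1278
Lq = P₀·a^3·ρ / (3!(1-ρ)²) = 0.1278 × 6.8590 × 0.6333 / (6 × 0.1344) = 0.6884
Wq = Lq/λ = 0.6884/13.3 = 0.05176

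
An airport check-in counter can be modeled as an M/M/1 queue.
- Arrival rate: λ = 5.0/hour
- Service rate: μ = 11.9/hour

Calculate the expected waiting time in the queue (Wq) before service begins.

First, compute utilization: ρ = λ/μ = 5.0/11.9 = 0.4202
For M/M/1: Wq = λ/(μ(μ-λ))
Wq = 5.0/(11.9 × (11.9-5.0))
Wq = 5.0/(11.9 × 6.90)
Wq = 0.06089 hours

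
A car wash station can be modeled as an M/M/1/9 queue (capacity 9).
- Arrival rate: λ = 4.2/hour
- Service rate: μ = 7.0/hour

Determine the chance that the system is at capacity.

ρ = λ/μ = 4.2/7.0 = 0.6000
P₀ = (1-ρ)/(1-ρ^(K+1)) = (1-0.6000)/(1-0.6000^10) = 0.4000/0.9940 = 0.4024
P_K = P₀×ρ^K = 0.4024 × 0.6000^9 = 0.4024 × 0.01008 = 0.004056
Blocking probability = 0.41%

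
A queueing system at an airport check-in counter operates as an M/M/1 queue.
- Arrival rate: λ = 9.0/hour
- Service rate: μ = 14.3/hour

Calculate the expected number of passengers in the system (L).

ρ = λ/μ = 9.0/14.3 = 0.6294
For M/M/1: L = λ/(μ-λ)
L = 9.0/(14.3-9.0) = 9.0/5.30
L = 1.6981 passengers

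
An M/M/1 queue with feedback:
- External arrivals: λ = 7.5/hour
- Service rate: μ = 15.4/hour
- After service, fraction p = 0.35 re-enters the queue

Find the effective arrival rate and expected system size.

Effective arrival rate: λ_eff = λ/(1-p) = 7.5/(1-0.35) = 7.5/0.65 = 11.5385
ρ = λ_eff/μ = 11.5385/15.4 = 0.74925
L = ρ/(1-ρ) = 0.74925/(1-0.74925) = 2.9880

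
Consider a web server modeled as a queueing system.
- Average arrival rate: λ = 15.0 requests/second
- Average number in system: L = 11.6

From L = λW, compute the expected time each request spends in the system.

Little's Law: L = λW, so W = L/λ
W = 11.6/15.0 = 0.7733 seconds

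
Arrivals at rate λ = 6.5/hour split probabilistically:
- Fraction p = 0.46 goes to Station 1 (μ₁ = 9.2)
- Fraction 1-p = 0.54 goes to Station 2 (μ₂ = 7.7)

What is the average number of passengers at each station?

Effective rates: λ₁ = 6.5×0.46 = 2.99, λ₂ = 6.5×0.54 = 3.51
Station 1: ρ₁ = 2.99/9.2 = 0.3250, L₁ = ρ₁/(1-ρ₁) = 0.3250/(1-0.3250) = 0.4815
Station 2: ρ₂ = 3.51/7.7 = 0.45584, L₂ = ρ₂/(1-ρ₂) = 0.45584/(1-0.45584) = 0.8377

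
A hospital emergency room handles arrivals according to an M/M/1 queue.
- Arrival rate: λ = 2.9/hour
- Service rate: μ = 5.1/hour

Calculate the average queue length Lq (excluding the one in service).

ρ = λ/μ = 2.9/5.1 = 0.5686
For M/M/1: Lq = λ²/(μ(μ-λ))
Lq = 8.41/(5.1 × 2.20)
Lq = 0.7496 patients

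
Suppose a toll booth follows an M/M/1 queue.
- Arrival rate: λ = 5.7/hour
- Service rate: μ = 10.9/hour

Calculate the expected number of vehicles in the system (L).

ρ = λ/μ = 5.7/10.9 = 0.5229
For M/M/1: L = λ/(μ-λ)
L = 5.7/(10.9-5.7) = 5.7/5.20
L = 1.0962 vehicles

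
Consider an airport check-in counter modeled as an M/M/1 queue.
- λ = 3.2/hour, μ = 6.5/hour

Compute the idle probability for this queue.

ρ = λ/μ = 3.2/6.5 = 0.4923
P(0) = 1 - ρ = 1 - 0.4923 = 0.5077
The server is idle 50.77% of the time.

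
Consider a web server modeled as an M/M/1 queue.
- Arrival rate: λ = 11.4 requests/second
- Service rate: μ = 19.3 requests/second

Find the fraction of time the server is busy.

Server utilization: ρ = λ/μ
ρ = 11.4/19.3 = 0.5907
The server is busy 59.07% of the time.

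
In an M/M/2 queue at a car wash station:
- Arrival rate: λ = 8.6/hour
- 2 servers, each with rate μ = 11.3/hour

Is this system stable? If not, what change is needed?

Stability requires ρ = λ/(cμ) < 1
ρ = 8.6/(2 × 11.3) = 8.6/22.60 = 0.3805
Since 0.3805 < 1, the system is STABLE.
The servers are busy 38.05% of the time.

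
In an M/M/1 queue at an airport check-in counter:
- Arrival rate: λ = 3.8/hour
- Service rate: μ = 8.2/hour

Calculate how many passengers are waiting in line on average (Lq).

ρ = λ/μ = 3.8/8.2 = 0.4634
For M/M/1: Lq = λ²/(μ(μ-λ))
Lq = 14.44/(8.2 × 4.40)
Lq = 0.4002 passengers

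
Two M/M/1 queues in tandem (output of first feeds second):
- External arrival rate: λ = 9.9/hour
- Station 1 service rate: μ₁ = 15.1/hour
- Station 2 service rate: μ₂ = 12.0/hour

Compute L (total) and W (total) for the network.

By Jackson's theorem, each station behaves as independent M/M/1.
Station 1: ρ₁ = 9.9/15.1 = 0.6556, L₁ = ρ₁/(1-ρ₁) = λ/(μ₁-λ) = 9.9/5.20 = 1.9038
Station 2: ρ₂ = 9.9/12.0 = 0.8250, L₂ = ρ₂/(1-ρ₂) = λ/(μ₂-λ) = 9.9/2.10 = 4.7143
Total: L = L₁ + L₂ = 1.9038 + 4.7143 = 6.6181
W = L/λ = 6.6181/9.9 = 0.6685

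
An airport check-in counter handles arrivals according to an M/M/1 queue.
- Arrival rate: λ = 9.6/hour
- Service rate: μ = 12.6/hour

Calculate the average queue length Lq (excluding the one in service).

ρ = λ/μ = 9.6/12.6 = 0.7619
For M/M/1: Lq = λ²/(μ(μ-λ))
Lq = 92.16/(12.6 × 3.00)
Lq = 2.4381 passengers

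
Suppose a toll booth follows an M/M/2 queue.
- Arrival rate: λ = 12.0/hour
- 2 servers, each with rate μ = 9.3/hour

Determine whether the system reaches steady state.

Stability requires ρ = λ/(cμ) < 1
ρ = 12.0/(2 × 9.3) = 12.0/18.60 = 0.6452
Since 0.6452 < 1, the system is STABLE.
The servers are busy 64.52% of the time.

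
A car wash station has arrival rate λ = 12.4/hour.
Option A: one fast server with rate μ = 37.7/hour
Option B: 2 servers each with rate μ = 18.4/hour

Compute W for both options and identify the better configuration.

Option A: single server μ = 37.7 (M/M/1)
  ρ_A = 12.4/37.7 = 0.3289
  W_A = 1/(μ-λ) = 1/(37.7-12.4) = 1/25.30 = 0.03953

Option B: 2 servers μ = 18.4 (M/M/2)
  ρ_B = λ/(cμ) = 12.4/(2×18.4) = 0.3370
  Offered load a = λ/μ = cρ = 12.4/18.4 = 0.6739
  P₀ = [ Σₙ₌₀^1 aⁿ/n! + a^2/(2!(1-ρ)) ]⁻¹
  Σ = a^0/0! + a^1/1! = 1.0000 + 0.6739 = 1.6739
  a^2/(2!(1-ρ)) = 0.4542/(2 × 0.6630) = 0.3425
  P₀ = 1/(1.6739 + 0.3425) = 0.4959
  Lq = P₀·a^2·ρ / (2!(1-ρ)²) = 0.49593 × 0.45416 × 0.33696 / (2 × 0.43963) = 0.08632
  Wq_B = Lq/λ = 0.08632/12.4 = 0.006961
  W_B = Wq_B + 1/μ = 0.006961 + 0.05435 = 0.06131

Since W_A = 0.03953 < W_B = 0.06131, Option A (single fast server) has the shorter time in system.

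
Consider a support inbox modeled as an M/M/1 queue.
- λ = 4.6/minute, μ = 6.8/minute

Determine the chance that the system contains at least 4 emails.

ρ = λ/μ = 4.6/6.8 = 0.6765
P(N ≥ n) = ρⁿ
P(N ≥ 4) = 0.6765^4
P(N ≥ 4) = 0.2094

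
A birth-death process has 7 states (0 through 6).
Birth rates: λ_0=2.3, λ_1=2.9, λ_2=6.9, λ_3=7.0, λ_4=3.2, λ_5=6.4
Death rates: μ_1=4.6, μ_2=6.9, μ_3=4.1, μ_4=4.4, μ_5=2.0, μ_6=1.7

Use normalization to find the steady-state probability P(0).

Ratios P(n)/P(0) = (λ₀···λₙ₋₁)/(μ₁···μₙ):
P(1)/P(0) = (2.3)/(4.6) = 0.5000
P(2)/P(0) = (2.3×2.9)/(4.6×6.9) = 0.2101
P(3)/P(0) = (2.3×2.9×6.9)/(4.6×6.9×4.1) = 0.3537
P(4)/P(0) = (2.3×2.9×6.9×7.0)/(4.6×6.9×4.1×4.4) = 0.5626
P(5)/P(0) = (2.3×2.9×6.9×7.0×3.2)/(4.6×6.9×4.1×4.4×2.0) = 0.9002
P(6)/P(0) = (2.3×2.9×6.9×7.0×3.2×6.4)/(4.6×6.9×4.1×4.4×2.0×1.7) = 3.3891

Normalization: ∑ P(n) = 1
P(0) × (1.0000 + 0.5000 + 0.2101 + 0.3537 + 0.5626 + 0.9002 + 3.3891) = 1
P(0) × 6.9157 = 1
P(0) = 1/6.9157 = 0.1446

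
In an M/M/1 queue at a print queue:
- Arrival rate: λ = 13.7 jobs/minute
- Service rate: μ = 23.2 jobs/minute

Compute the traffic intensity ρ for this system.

Server utilization: ρ = λ/μ
ρ = 13.7/23.2 = 0.5905
The server is busy 59.05% of the time.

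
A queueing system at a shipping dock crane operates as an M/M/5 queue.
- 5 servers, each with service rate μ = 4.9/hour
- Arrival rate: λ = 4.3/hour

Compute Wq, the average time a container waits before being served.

Traffic intensity: ρ = λ/(cμ) = 4.3/(5×4.9) = 0.1755
Since ρ = 0.1755 < 1, system is stable.
Offered load a = λ/μ = cρ = 4.3/4.9 = 0.8776
P₀ = [ Σₙ₌₀^4 aⁿ/n! + a^5/(5!(1-ρ)) ]⁻¹
Σ = a^0/0! + a^1/1! + a^2/2! + a^3/3! + a^4/4! = 1.0000 + 0.8776 + 0.3850 + 0.1126 + 0.02471 = 2.3999
a^5/(5!(1-ρ)) = 0.5204/(120 × 0.8245) = 0.005260
P₀ = 1/(2.3999 + 0.005260) = 0.4158
Lq = P₀·a^5·ρ / (5!(1-ρ)²) = 0.4158 × 0.5204 × 0.1755 / (120 × 0.6798) = 0.0004655
Wq = Lq/λ = 0.0004655/4.3 = 0.0001083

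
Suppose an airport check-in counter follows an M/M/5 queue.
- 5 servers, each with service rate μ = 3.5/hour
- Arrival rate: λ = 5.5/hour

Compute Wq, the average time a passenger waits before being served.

Traffic intensity: ρ = λ/(cμ) = 5.5/(5×3.5) = 0.3143
Since ρ = 0.3143 < 1, system is stable.
Offered load a = λ/μ = cρ = 5.5/3.5 = 1.5714
P₀ = [ Σₙ₌₀^4 aⁿ/n! + a^5/(5!(1-ρ)) ]⁻¹
Σ = a^0/0! + a^1/1! + a^2/2! + a^3/3! + a^4/4! = 1.0000 + 1.5714 + 1.2347 + 0.6467 + 0.2541 = 4.7069
a^5/(5!(1-ρ)) = 9.5824/(120 × 0.6857) = 0.1165
P₀ = 1/(4.7069 + 0.1165) = 0.2073
Lq = P₀·a^5·ρ / (5!(1-ρ)²) = 0.2073 × 9.5824 × 0.3143 / (120 × 0.4702) = 0.01107
Wq = Lq/λ = 0.011066/5.5 = 0.002012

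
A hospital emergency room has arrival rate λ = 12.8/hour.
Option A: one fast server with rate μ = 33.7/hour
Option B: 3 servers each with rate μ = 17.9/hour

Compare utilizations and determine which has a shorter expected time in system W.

Option A: single server μ = 33.7 (M/M/1)
  ρ_A = 12.8/33.7 = 0.3798
  W_A = 1/(μ-λ) = 1/(33.7-12.8) = 1/20.90 = 0.04785

Option B: 3 servers μ = 17.9 (M/M/3)
  ρ_B = λ/(cμ) = 12.8/(3×17.9) = 0.2384
  Offered load a = λ/μ = cρ = 12.8/17.9 = 0.7151
  P₀ = [ Σₙ₌₀^2 aⁿ/n! + a^3/(3!(1-ρ)) ]⁻¹
  Σ = a^0/0! + a^1/1! + a^2/2! = 1.0000 + 0.7151 + 0.2557 = 1.9708
  a^3/(3!(1-ρ)) = 0.36565/(6 × 0.76164) = 0.08001
  P₀ = 1/(1.9708 + 0.08001) = 0.4876
  Lq = P₀·a^3·ρ / (3!(1-ρ)²) = 0.4876 × 0.3657 × 0.2384 / (6 × 0.5801) = 0.01221
  Wq_B = Lq/λ = 0.012211/12.8 = 0.0009540
  W_B = Wq_B + 1/μ = 0.0009540 + 0.05587 = 0.05682

Since W_A = 0.04785 < W_B = 0.05682, Option A (single fast server) has the shorter time in system.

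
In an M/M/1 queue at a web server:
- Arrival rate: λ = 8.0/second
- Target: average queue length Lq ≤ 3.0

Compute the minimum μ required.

For M/M/1: Lq = λ²/(μ(μ-λ))
Need Lq ≤ 3.0, i.e. μ(μ-λ) ≥ λ²/3.0
μ² - 8.0μ - 64.00/3.0 ≥ 0  →  μ² - 8.0μ - 21.33333 ≥ 0
Quadratic formula (positive root): μ = [λ + √(λ² + 4×21.33333)]/2
Discriminant: 64.00 + 4×21.33333 = 149.3333, √149.3333 = 12.2202
μ ≥ (8.0 + 12.2202)/2 = 10.1101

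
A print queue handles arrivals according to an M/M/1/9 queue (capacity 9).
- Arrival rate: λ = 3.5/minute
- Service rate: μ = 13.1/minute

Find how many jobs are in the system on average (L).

ρ = λ/μ = 3.5/13.1 = 0.26718
P₀ = (1-ρ)/(1-ρ^(K+1)) = (1-0.26718)/(1-0.26718^10) = 0.7328/1.0000 = 0.7328
P_K = P₀×ρ^K = 0.7328 × 0.26718^9 = 0.7328 × 0.000006938 = 0.000005084
L = ρ[1 - (K+1)ρ^K + Kρ^(K+1)] / [(1-ρ)(1-ρ^(K+1))]
L = 0.26718 × (1 - 10×0.000006938 + 9×0.000001854) / ((1 - 0.26718) × (1 - 0.000001854)) = 0.3646 jobs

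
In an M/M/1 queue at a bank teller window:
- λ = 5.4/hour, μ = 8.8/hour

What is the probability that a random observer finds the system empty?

ρ = λ/μ = 5.4/8.8 = 0.6136
P(0) = 1 - ρ = 1 - 0.6136 = 0.3864
The server is idle 38.64% of the time.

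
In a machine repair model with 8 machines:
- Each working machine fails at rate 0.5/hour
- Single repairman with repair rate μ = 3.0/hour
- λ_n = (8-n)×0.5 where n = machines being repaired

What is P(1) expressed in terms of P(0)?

P(1)/P(0) = ∏_{i=0}^{1-1} λ_i/μ_{i+1}
= (8-0)×0.5/3.0
= 1.3333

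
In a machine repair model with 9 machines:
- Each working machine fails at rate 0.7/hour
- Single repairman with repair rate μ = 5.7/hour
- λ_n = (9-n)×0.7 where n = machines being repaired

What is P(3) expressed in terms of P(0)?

P(3)/P(0) = ∏_{i=0}^{3-1} λ_i/μ_{i+1}
= (9-0)×0.7/5.7 × (9-1)×0.7/5.7 × (9-2)×0.7/5.7
= 0.9335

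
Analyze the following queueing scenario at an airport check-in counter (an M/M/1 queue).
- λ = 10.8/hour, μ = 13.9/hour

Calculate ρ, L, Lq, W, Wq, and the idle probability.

Step 1: ρ = λ/μ = 10.8/13.9 = 0.7770
Step 2: L = λ/(μ-λ) = 10.8/3.10 = 3.4839
Step 3: Lq = λ²/(μ(μ-λ)) = 116.64/(13.9×3.10) = 2.7069
Step 4: W = 1/(μ-λ) = 1/3.10 = 0.32258
Step 5: Wq = λ/(μ(μ-λ)) = 10.8/(13.9×3.10) = 0.2506
Step 6: P(0) = 1-ρ = 0.2230
Verify: L = λW = 10.8×0.32258 = 3.4839 ✔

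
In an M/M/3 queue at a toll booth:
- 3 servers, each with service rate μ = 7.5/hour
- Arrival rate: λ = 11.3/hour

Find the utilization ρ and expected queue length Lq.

Traffic intensity: ρ = λ/(cμ) = 11.3/(3×7.5) = 0.5022
Since ρ = 0.5022 < 1, system is stable.
Offered load a = λ/μ = cρ = 11.3/7.5 = 1.5067
P₀ = [ Σₙ₌₀^2 aⁿ/n! + a^3/(3!(1-ρ)) ]⁻¹
Σ = a^0/0! + a^1/1! + a^2/2! = 1.0000 + 1.5067 + 1.1350 = 3.6417
a^3/(3!(1-ρ)) = 3.4202/(6 × 0.49778) = 1.1452
P₀ = 1/(3.6417 + 1.1452) = 0.2089
Lq = P₀·a^3·ρ / (3!(1-ρ)²) = 0.20891 × 3.4202 × 0.50222 / (6 × 0.24778) = 0.2414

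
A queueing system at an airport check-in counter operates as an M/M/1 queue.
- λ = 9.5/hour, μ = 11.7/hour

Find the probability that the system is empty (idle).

ρ = λ/μ = 9.5/11.7 = 0.8120
P(0) = 1 - ρ = 1 - 0.8120 = 0.1880
The server is idle 18.80% of the time.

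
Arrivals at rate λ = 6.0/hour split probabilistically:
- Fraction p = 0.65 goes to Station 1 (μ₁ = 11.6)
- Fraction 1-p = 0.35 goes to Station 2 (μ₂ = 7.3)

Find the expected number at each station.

Effective rates: λ₁ = 6.0×0.65 = 3.9, λ₂ = 6.0×0.35 = 2.1
Station 1: ρ₁ = 3.9/11.6 = 0.3362, L₁ = ρ₁/(1-ρ₁) = 0.3362/(1-0.3362) = 0.5065
Station 2: ρ₂ = 2.1/7.3 = 0.28767, L₂ = ρ₂/(1-ρ₂) = 0.28767/(1-0.28767) = 0.4038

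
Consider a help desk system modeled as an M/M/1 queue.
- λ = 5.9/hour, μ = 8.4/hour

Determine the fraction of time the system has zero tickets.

ρ = λ/μ = 5.9/8.4 = 0.7024
P(0) = 1 - ρ = 1 - 0.7024 = 0.2976
The server is idle 29.76% of the time.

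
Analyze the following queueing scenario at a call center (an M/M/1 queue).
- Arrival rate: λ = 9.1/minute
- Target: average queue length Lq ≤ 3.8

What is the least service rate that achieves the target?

For M/M/1: Lq = λ²/(μ(μ-λ))
Need Lq ≤ 3.8, i.e. μ(μ-λ) ≥ λ²/3.8
μ² - 9.1μ - 82.81/3.8 ≥ 0  →  μ² - 9.1μ - 21.7921 ≥ 0
Quadratic formula (positive root): μ = [λ + √(λ² + 4×21.7921)]/2
Discriminant: 82.81 + 4×21.7921 = 169.9784, √169.9784 = 13.0376
μ ≥ (9.1 + 13.0376)/2 = 11.0688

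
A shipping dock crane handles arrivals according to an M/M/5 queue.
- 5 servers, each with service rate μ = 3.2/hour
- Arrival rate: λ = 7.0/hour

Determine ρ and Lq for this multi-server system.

Traffic intensity: ρ = λ/(cμ) = 7.0/(5×3.2) = 0.4375
Since ρ = 0.4375 < 1, system is stable.
Offered load a = λ/μ = cρ = 7.0/3.2 = 2.1875
P₀ = [ Σₙ₌₀^4 aⁿ/n! + a^5/(5!(1-ρ)) ]⁻¹
Σ = a^0/0! + a^1/1! + a^2/2! + a^3/3! + a^4/4! = 1.00000 + 2.18750 + 2.39258 + 1.74459 + 0.954072 = 8.2787
a^5/(5!(1-ρ)) = 50.0888/(120 × 0.5625) = 0.7421
P₀ = 1/(8.2787 + 0.7421) = 0.1109
Lq = P₀·a^5·ρ / (5!(1-ρ)²) = 0.11085 × 50.0888 × 0.43750 / (120 × 0.31641) = 0.06398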